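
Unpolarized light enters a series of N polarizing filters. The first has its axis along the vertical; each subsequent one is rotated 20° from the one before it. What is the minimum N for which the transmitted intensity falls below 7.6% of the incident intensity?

First polarizer halves the unpolarized light: factor 1/2.
Each further stage multiplies by cos²(20°) = 0.883.
After N polarizers: T = 0.5·0.883^(N−1). Require T < 0.076 ⇒ N−1 > ln(0.076/0.5)/ln(0.883) = 15.14, so N−1 ≥ 16 and N = 17.
Check: N=17 gives T = 0.06832 < 0.076; N=16 gives T = 0.07736.

N = 17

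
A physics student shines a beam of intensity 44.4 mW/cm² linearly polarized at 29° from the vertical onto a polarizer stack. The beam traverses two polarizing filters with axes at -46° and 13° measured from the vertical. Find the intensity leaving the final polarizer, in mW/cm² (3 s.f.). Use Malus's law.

By Malus's law, I₁ = 44.4 mW/cm² · cos²(75°) = 2.974 mW/cm².
I₂ = I₁ · cos²(59°) = 2.974 · 0.2653 = 0.789 mW/cm².

I ≈ 0.789 mW/cm²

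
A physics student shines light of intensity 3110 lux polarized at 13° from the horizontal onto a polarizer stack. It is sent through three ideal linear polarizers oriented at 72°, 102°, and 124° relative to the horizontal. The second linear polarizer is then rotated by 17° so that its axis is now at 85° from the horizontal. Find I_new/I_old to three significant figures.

I_new/I_old ≈ 0.889

Before rotation:
By Malus's law, I₁ = I₀ cos²(72° − 13°) = I₀ cos²(59°) = 0.2653 I₀.
I₂ = I₁ cos²(102° − 72°) = 0.2653 I₀ · cos²(30°) = 0.1989 I₀.
I₃ = I₂ cos²(124° − 102°) = 0.1989 I₀ · cos²(22°) = 0.171 I₀.
After rotation:
I₁ = I₀ cos²(72° − 13°) = I₀ cos²(59°) = 0.2653 I₀.
I₂ = I₁ cos²(85° − 72°) = 0.2653 I₀ · cos²(13°) = 0.2518 I₀.
I₃ = I₂ cos²(124° − 85°) = 0.2518 I₀ · cos²(39°) = 0.1521 I₀.
Ratio = 0.1521 / 0.171 = 0.8893.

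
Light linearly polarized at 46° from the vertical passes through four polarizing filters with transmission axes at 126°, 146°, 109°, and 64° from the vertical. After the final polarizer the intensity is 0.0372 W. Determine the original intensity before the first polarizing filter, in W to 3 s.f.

I₀ ≈ 4.38 W

By Malus's law, I₁ = I₀ cos²(126° − 46°) = I₀ cos²(80°) = 0.03015 I₀.
I₂ = I₁ cos²(146° − 126°) = 0.03015 I₀ · cos²(20°) = 0.02663 I₀.
I₃ = I₂ cos²(109° − 146°) = 0.02663 I₀ · cos²(37°) = 0.01698 I₀.
I₄ = I₃ cos²(64° − 109°) = 0.01698 I₀ · cos²(45°) = 0.008491 I₀.
So 0.0372 W = 0.008491 I₀, giving I₀ = 0.0372/0.008491 = 4.381 W.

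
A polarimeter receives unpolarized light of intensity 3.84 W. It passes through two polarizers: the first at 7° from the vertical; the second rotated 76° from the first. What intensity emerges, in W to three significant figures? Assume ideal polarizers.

I ≈ 0.112 W

Unpolarized light through the first polarizer → I₁ = 3.84 W/2 = 1.92 W, polarized at 7°.
I₂ = I₁ · cos²(76°) = 1.92 · 0.05853 = 0.1124 W.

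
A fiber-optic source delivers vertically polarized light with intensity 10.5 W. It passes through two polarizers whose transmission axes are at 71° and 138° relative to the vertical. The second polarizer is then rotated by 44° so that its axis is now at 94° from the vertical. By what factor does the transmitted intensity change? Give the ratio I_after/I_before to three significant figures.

I_new/I_old ≈ 5.55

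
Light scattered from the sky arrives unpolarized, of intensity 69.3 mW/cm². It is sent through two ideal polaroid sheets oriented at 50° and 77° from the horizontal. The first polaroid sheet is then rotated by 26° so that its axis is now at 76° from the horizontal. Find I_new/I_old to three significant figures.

I_new/I_old ≈ 1.26

Before rotation:
Unpolarized light through the first polarizer → I₁ = ½ I₀, now polarized at 50°.
I₂ = I₁ cos²(77° − 50°) = 0.5 I₀ · cos²(27°) = 0.3969 I₀.
After rotation:
Unpolarized light through the first polarizer → I₁ = ½ I₀, now polarized at 76°.
I₂ = I₁ cos²(77° − 76°) = 0.5 I₀ · cos²(1°) = 0.4998 I₀.
Ratio = 0.4998 / 0.3969 = 1.259.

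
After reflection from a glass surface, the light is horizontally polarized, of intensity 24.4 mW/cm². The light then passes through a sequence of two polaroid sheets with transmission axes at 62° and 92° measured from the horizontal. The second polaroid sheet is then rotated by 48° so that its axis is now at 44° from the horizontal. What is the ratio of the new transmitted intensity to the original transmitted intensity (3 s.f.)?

I_new/I_old ≈ 1.21

Before rotation:
By Malus's law, I₁ = I₀ cos²(62° − 0°) = I₀ cos²(62°) = 0.2204 I₀.
I₂ = I₁ cos²(92° − 62°) = 0.2204 I₀ · cos²(30°) = 0.1653 I₀.
After rotation:
I₁ = I₀ cos²(62° − 0°) = I₀ cos²(62°) = 0.2204 I₀.
I₂ = I₁ cos²(44° − 62°) = 0.2204 I₀ · cos²(18°) = 0.1994 I₀.
Ratio = 0.1994 / 0.1653 = 1.206.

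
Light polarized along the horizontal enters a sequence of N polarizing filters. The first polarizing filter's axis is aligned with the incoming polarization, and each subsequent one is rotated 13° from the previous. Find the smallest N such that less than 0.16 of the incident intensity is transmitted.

N = 37

First polarizer is aligned with the polarization: full transmission.
Each further stage multiplies by cos²(13°) = 0.9494.
After N polarizers: T = 0.9494^(N−1). Require T < 0.16 ⇒ N−1 > ln(0.16)/ln(0.9494) = 35.29, so N−1 ≥ 36 and N = 37.
Check: N=37 gives T = 0.1542 < 0.16; N=36 gives T = 0.1624.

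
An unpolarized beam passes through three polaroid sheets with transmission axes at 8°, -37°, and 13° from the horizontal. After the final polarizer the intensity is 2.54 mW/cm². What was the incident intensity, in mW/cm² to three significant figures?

I₀ ≈ 24.6 mW/cm²

Unpolarized light through the first polarizer → I₁ = ½ I₀, now polarized at 8°.
I₂ = I₁ cos²(-37° − 8°) = 0.5 I₀ · cos²(45°) = 0.25 I₀.
I₃ = I₂ cos²(13° + 37°) = 0.25 I₀ · cos²(50°) = 0.1033 I₀.
So 2.54 mW/cm² = 0.1033 I₀, giving I₀ = 2.54/0.1033 = 24.59 mW/cm².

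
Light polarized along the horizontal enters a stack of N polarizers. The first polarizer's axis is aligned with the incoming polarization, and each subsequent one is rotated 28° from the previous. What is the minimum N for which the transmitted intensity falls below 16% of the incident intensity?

N = 9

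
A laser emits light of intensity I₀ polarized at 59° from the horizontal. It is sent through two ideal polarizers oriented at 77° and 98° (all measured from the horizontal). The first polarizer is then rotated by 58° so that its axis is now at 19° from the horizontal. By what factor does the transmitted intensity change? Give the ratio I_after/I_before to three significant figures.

Before rotation:
I₁ = I₀ cos²(77° − 59°) = I₀ cos²(18°) = 0.9045 I₀.
I₂ = I₁ cos²(98° − 77°) = 0.9045 I₀ · cos²(21°) = 0.7883 I₀.
After rotation:
I₁ = I₀ cos²(19° − 59°) = I₀ cos²(40°) = 0.5868 I₀.
I₂ = I₁ cos²(98° − 19°) = 0.5868 I₀ · cos²(79°) = 0.02137 I₀.
Ratio = 0.02137 / 0.7883 = 0.0271.

I_new/I_old ≈ 0.0271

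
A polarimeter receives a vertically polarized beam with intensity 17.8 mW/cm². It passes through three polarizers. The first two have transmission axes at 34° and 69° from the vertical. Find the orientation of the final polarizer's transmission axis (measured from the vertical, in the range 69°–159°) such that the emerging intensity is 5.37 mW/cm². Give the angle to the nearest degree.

θ ≈ 105°

I₁ = I₀ cos²(34° − 0°) = I₀ cos²(34°) = 0.6873 I₀.
I₂ = I₁ cos²(69° − 34°) = 0.6873 I₀ · cos²(35°) = 0.4612 I₀.
Target fraction: 5.37 / 17.8 mW/cm² = 0.3017 of I₀.
Need I₃/I₀ = 0.3017, so cos²(θ − 69°) = 0.3017 / 0.4612 = 0.6541.
θ − 69° = arccos(√0.6541) = 36.0°, giving θ ≈ 69 + 36.0 = 105.0°.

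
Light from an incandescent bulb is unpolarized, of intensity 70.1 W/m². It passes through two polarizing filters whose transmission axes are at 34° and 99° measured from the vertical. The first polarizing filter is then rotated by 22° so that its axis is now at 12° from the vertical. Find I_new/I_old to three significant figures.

I_new/I_old ≈ 0.0153

Before rotation:
Unpolarized light through the first polarizer → I₁ = ½ I₀, now polarized at 34°.
I₂ = I₁ cos²(99° − 34°) = 0.5 I₀ · cos²(65°) = 0.0893 I₀.
After rotation:
Unpolarized light through the first polarizer → I₁ = ½ I₀, now polarized at 12°.
I₂ = I₁ cos²(99° − 12°) = 0.5 I₀ · cos²(87°) = 0.00137 I₀.
Ratio = 0.00137 / 0.0893 = 0.01534.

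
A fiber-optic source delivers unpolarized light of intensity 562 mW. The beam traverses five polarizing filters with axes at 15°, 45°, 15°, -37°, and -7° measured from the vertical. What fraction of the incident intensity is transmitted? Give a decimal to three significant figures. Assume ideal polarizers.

Unpolarized light through the first polarizer → I₁ = 562 mW/2 = 281 mW, polarized at 15°.
I₂ = I₁ · cos²(30°) = 281 · 0.75 = 210.8 mW.
I₃ = I₂ · cos²(30°) = 210.8 · 0.75 = 158.1 mW.
I₄ = I₃ · cos²(52°) = 158.1 · 0.379 = 59.91 mW.
I₅ = I₄ · cos²(30°) = 59.91 · 0.75 = 44.93 mW.
Transmitted fraction = 0.07995.

I/I₀ ≈ 0.0800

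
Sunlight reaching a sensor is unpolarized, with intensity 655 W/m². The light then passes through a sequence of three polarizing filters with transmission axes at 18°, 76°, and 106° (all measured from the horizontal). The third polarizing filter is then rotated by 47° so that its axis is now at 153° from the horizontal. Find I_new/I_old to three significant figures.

I_new/I_old ≈ 0.0675

Before rotation:
Unpolarized light through the first polarizer → I₁ = ½ I₀, now polarized at 18°.
I₂ = I₁ cos²(76° − 18°) = 0.5 I₀ · cos²(58°) = 0.1404 I₀.
I₃ = I₂ cos²(106° − 76°) = 0.1404 I₀ · cos²(30°) = 0.1053 I₀.
After rotation:
Unpolarized light through the first polarizer → I₁ = ½ I₀, now polarized at 18°.
I₂ = I₁ cos²(76° − 18°) = 0.5 I₀ · cos²(58°) = 0.1404 I₀.
I₃ = I₂ cos²(153° − 76°) = 0.1404 I₀ · cos²(77°) = 0.007105 I₀.
Ratio = 0.007105 / 0.1053 = 0.06747.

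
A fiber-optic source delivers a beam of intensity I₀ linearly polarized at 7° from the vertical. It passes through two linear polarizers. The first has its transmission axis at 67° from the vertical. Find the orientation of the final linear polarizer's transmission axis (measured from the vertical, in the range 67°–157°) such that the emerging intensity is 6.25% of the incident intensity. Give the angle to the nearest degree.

θ ≈ 127°

By Malus's law, I₁ = I₀ cos²(67° − 7°) = I₀ cos²(60°) = 0.25 I₀.
Need I₂/I₀ = 0.0625, so cos²(θ − 67°) = 0.0625 / 0.25 = 0.25.
θ − 67° = arccos(√0.25) = 60.0°, giving θ ≈ 67 + 60.0 = 127.0°.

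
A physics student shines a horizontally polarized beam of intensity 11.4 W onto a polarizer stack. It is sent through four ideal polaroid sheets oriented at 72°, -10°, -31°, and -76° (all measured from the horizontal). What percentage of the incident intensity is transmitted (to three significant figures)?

By Malus's law, I₁ = 11.4 W · cos²(72°) = 1.089 W.
I₂ = I₁ · cos²(82°) = 1.089 · 0.01937 = 0.02109 W.
I₃ = I₂ · cos²(21°) = 0.02109 · 0.8716 = 0.01838 W.
I₄ = I₃ · cos²(45°) = 0.01838 · 0.5 = 0.009189 W.
That is 0.0806% of the incident intensity.

≈ 0.0806%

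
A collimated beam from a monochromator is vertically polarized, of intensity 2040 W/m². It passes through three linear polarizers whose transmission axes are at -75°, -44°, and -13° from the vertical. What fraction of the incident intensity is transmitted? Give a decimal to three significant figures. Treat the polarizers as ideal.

I₁ = 2040 W/m² · cos²(75°) = 136.7 W/m².
I₂ = I₁ · cos²(31°) = 136.7 · 0.7347 = 100.4 W/m².
I₃ = I₂ · cos²(31°) = 100.4 · 0.7347 = 73.77 W/m².
Transmitted fraction = 0.03616.

I/I₀ ≈ 0.0362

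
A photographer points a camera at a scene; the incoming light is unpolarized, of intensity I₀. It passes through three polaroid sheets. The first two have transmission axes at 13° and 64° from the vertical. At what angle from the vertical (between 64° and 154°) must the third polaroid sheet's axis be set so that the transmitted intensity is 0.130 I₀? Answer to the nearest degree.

Unpolarized light through the first polarizer → I₁ = ½ I₀, now polarized at 13°.
I₂ = I₁ cos²(64° − 13°) = 0.5 I₀ · cos²(51°) = 0.198 I₀.
Need I₃/I₀ = 0.13, so cos²(θ − 64°) = 0.13 / 0.198 = 0.6565.
θ − 64° = arccos(√0.6565) = 35.9°, giving θ ≈ 64 + 35.9 = 99.9°.

θ ≈ 100°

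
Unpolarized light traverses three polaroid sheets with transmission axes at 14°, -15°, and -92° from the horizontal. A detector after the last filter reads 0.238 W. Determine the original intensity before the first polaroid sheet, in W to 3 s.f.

I₀ ≈ 12.3 W

Unpolarized light through the first polarizer → I₁ = ½ I₀, now polarized at 14°.
I₂ = I₁ cos²(-15° − 14°) = 0.5 I₀ · cos²(29°) = 0.3825 I₀.
I₃ = I₂ cos²(-92° + 15°) = 0.3825 I₀ · cos²(77°) = 0.01935 I₀.
So 0.238 W = 0.01935 I₀, giving I₀ = 0.238/0.01935 = 12.3 W.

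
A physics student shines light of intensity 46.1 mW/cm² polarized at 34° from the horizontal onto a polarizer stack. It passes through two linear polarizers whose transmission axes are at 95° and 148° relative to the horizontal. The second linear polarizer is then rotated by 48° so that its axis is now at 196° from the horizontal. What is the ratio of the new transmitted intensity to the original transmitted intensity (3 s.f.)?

Before rotation:
I₁ = I₀ cos²(95° − 34°) = I₀ cos²(61°) = 0.235 I₀.
I₂ = I₁ cos²(148° − 95°) = 0.235 I₀ · cos²(53°) = 0.08513 I₀.
After rotation:
I₁ = I₀ cos²(95° − 34°) = I₀ cos²(61°) = 0.235 I₀.
Angle between axes 1 and 2: 79°. I₂ = 0.235 I₀ · cos²(79°) = 0.008557 I₀.
Ratio = 0.008557 / 0.08513 = 0.1005.

I_new/I_old ≈ 0.101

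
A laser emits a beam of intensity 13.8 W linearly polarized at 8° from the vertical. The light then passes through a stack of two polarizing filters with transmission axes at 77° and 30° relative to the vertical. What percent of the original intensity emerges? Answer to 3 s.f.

I₁ = 13.8 W · cos²(69°) = 1.772 W.
I₂ = I₁ · cos²(47°) = 1.772 · 0.4651 = 0.8243 W.
That is 5.973% of the incident intensity.

≈ 5.97%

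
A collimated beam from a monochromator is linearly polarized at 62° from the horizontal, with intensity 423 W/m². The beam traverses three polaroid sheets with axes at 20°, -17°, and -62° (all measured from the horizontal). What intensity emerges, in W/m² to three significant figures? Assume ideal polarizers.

By Malus's law, I₁ = 423 W/m² · cos²(42°) = 233.6 W/m².
I₂ = I₁ · cos²(37°) = 233.6 · 0.6378 = 149 W/m².
I₃ = I₂ · cos²(45°) = 149 · 0.5 = 74.5 W/m².

I ≈ 74.5 W/m²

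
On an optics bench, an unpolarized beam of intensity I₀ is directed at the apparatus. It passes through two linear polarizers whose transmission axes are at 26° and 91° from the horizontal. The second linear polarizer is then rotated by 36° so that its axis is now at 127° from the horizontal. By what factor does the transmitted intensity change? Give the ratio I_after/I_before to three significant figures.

Before rotation:
Unpolarized light through the first polarizer → I₁ = ½ I₀, now polarized at 26°.
I₂ = I₁ cos²(91° − 26°) = 0.5 I₀ · cos²(65°) = 0.0893 I₀.
After rotation:
Unpolarized light through the first polarizer → I₁ = ½ I₀, now polarized at 26°.
Angle between axes 1 and 2: 79°. I₂ = 0.5 I₀ · cos²(79°) = 0.0182 I₀.
Ratio = 0.0182 / 0.0893 = 0.2038.

I_new/I_old ≈ 0.204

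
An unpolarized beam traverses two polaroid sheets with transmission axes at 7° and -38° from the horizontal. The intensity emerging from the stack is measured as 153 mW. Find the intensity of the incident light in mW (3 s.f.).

I₀ ≈ 612 mW

Unpolarized light through the first polarizer → I₁ = ½ I₀, now polarized at 7°.
I₂ = I₁ cos²(-38° − 7°) = 0.5 I₀ · cos²(45°) = 0.25 I₀.
So 153 mW = 0.25 I₀, giving I₀ = 153/0.25 = 612 mW.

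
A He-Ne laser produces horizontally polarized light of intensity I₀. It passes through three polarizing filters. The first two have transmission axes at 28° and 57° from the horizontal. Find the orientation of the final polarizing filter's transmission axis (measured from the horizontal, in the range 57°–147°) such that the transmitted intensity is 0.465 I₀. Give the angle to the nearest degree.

I₁ = I₀ cos²(28° − 0°) = I₀ cos²(28°) = 0.7796 I₀.
I₂ = I₁ cos²(57° − 28°) = 0.7796 I₀ · cos²(29°) = 0.5964 I₀.
Need I₃/I₀ = 0.465, so cos²(θ − 57°) = 0.465 / 0.5964 = 0.7797.
θ − 57° = arccos(√0.7797) = 28.0°, giving θ ≈ 57 + 28.0 = 85.0°.

θ ≈ 85°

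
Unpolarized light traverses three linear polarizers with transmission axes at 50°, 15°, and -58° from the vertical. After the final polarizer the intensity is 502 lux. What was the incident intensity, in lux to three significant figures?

Unpolarized light through the first polarizer → I₁ = ½ I₀, now polarized at 50°.
I₂ = I₁ cos²(15° − 50°) = 0.5 I₀ · cos²(35°) = 0.3355 I₀.
I₃ = I₂ cos²(-58° − 15°) = 0.3355 I₀ · cos²(73°) = 0.02868 I₀.
So 502 lux = 0.02868 I₀, giving I₀ = 502/0.02868 = 1.75e+04 lux.

I₀ ≈ 1.75e4 lux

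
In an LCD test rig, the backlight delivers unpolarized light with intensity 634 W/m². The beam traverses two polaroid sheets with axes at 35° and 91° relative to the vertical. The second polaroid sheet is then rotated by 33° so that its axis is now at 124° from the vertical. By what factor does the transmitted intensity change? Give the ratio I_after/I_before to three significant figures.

I_new/I_old ≈ 0.000974

Before rotation:
Unpolarized light through the first polarizer → I₁ = ½ I₀, now polarized at 35°.
I₂ = I₁ cos²(91° − 35°) = 0.5 I₀ · cos²(56°) = 0.1563 I₀.
After rotation:
Unpolarized light through the first polarizer → I₁ = ½ I₀, now polarized at 35°.
I₂ = I₁ cos²(124° − 35°) = 0.5 I₀ · cos²(89°) = 0.0001523 I₀.
Ratio = 0.0001523 / 0.1563 = 0.0009741.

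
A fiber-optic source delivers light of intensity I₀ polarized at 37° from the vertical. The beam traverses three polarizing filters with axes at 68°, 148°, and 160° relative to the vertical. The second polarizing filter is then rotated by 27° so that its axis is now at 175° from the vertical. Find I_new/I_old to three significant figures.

Before rotation:
I₁ = I₀ cos²(68° − 37°) = I₀ cos²(31°) = 0.7347 I₀.
I₂ = I₁ cos²(148° − 68°) = 0.7347 I₀ · cos²(80°) = 0.02215 I₀.
I₃ = I₂ cos²(160° − 148°) = 0.02215 I₀ · cos²(12°) = 0.0212 I₀.
After rotation:
I₁ = I₀ cos²(68° − 37°) = I₀ cos²(31°) = 0.7347 I₀.
Angle between axes 1 and 2: 73°. I₂ = 0.7347 I₀ · cos²(73°) = 0.06281 I₀.
I₃ = I₂ cos²(160° − 175°) = 0.06281 I₀ · cos²(15°) = 0.0586 I₀.
Ratio = 0.0586 / 0.0212 = 2.764.

I_new/I_old ≈ 2.76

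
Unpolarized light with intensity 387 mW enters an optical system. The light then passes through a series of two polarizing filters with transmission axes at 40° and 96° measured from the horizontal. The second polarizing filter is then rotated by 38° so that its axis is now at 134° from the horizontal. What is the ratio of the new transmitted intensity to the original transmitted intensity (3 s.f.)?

I_new/I_old ≈ 0.0156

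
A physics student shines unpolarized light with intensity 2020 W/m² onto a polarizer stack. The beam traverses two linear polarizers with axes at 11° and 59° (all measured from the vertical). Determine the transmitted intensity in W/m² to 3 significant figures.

Unpolarized light through the first polarizer → I₁ = 2020 W/m²/2 = 1010 W/m², polarized at 11°.
I₂ = I₁ · cos²(48°) = 1010 · 0.4477 = 452.2 W/m².

I ≈ 452 W/m²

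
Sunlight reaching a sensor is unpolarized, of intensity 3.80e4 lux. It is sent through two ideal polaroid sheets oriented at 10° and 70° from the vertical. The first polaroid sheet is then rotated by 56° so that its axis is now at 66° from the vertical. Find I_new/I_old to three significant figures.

Before rotation:
Unpolarized light through the first polarizer → I₁ = ½ I₀, now polarized at 10°.
I₂ = I₁ cos²(70° − 10°) = 0.5 I₀ · cos²(60°) = 0.125 I₀.
After rotation:
Unpolarized light through the first polarizer → I₁ = ½ I₀, now polarized at 66°.
I₂ = I₁ cos²(70° − 66°) = 0.5 I₀ · cos²(4°) = 0.4976 I₀.
Ratio = 0.4976 / 0.125 = 3.981.

I_new/I_old ≈ 3.98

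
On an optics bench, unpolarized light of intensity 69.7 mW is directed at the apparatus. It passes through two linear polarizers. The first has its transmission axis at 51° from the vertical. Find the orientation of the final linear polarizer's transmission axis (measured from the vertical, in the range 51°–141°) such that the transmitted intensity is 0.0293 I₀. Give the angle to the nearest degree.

Unpolarized light through the first polarizer → I₁ = ½ I₀, now polarized at 51°.
Need I₂/I₀ = 0.0293, so cos²(θ − 51°) = 0.0293 / 0.5 = 0.0586.
θ − 51° = arccos(√0.0586) = 76.0°, giving θ ≈ 51 + 76.0 = 127.0°.

θ ≈ 127°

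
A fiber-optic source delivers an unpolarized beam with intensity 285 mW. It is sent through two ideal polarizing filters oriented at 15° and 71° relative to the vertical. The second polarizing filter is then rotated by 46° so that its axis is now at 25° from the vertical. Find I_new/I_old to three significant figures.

I_new/I_old ≈ 3.10

Before rotation:
Unpolarized light through the first polarizer → I₁ = ½ I₀, now polarized at 15°.
I₂ = I₁ cos²(71° − 15°) = 0.5 I₀ · cos²(56°) = 0.1563 I₀.
After rotation:
Unpolarized light through the first polarizer → I₁ = ½ I₀, now polarized at 15°.
I₂ = I₁ cos²(25° − 15°) = 0.5 I₀ · cos²(10°) = 0.4849 I₀.
Ratio = 0.4849 / 0.1563 = 3.102.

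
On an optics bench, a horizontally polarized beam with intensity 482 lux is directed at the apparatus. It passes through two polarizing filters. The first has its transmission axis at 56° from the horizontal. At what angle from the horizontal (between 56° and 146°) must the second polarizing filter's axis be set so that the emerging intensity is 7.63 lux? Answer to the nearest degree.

θ ≈ 133°

I₁ = I₀ cos²(56° − 0°) = I₀ cos²(56°) = 0.3127 I₀.
Target fraction: 7.63 / 482 lux = 0.01583 of I₀.
Need I₂/I₀ = 0.01583, so cos²(θ − 56°) = 0.01583 / 0.3127 = 0.05062.
θ − 56° = arccos(√0.05062) = 77.0°, giving θ ≈ 56 + 77.0 = 133.0°.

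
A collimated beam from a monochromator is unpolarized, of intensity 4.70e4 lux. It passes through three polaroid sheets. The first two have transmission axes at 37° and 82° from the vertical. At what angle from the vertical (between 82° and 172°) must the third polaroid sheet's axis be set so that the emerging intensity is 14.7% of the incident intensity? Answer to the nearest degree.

θ ≈ 122°

Unpolarized light through the first polarizer → I₁ = ½ I₀, now polarized at 37°.
I₂ = I₁ cos²(82° − 37°) = 0.5 I₀ · cos²(45°) = 0.25 I₀.
Need I₃/I₀ = 0.147, so cos²(θ − 82°) = 0.147 / 0.25 = 0.588.
θ − 82° = arccos(√0.588) = 39.9°, giving θ ≈ 82 + 39.9 = 121.9°.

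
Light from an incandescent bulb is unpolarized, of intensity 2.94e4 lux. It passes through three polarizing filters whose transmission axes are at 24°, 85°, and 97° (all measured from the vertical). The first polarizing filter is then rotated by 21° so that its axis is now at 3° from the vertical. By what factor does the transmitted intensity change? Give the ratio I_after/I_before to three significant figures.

I_new/I_old ≈ 0.0824

Before rotation:
Unpolarized light through the first polarizer → I₁ = ½ I₀, now polarized at 24°.
I₂ = I₁ cos²(85° − 24°) = 0.5 I₀ · cos²(61°) = 0.1175 I₀.
I₃ = I₂ cos²(97° − 85°) = 0.1175 I₀ · cos²(12°) = 0.1124 I₀.
After rotation:
Unpolarized light through the first polarizer → I₁ = ½ I₀, now polarized at 3°.
I₂ = I₁ cos²(85° − 3°) = 0.5 I₀ · cos²(82°) = 0.009685 I₀.
I₃ = I₂ cos²(97° − 85°) = 0.009685 I₀ · cos²(12°) = 0.009266 I₀.
Ratio = 0.009266 / 0.1124 = 0.08241.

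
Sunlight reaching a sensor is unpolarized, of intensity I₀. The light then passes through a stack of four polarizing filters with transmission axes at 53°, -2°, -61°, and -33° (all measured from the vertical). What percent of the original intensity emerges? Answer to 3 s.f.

≈ 3.40%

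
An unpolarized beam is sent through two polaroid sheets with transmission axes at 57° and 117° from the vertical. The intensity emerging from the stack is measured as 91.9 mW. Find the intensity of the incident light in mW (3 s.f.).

Unpolarized light through the first polarizer → I₁ = ½ I₀, now polarized at 57°.
I₂ = I₁ cos²(117° − 57°) = 0.5 I₀ · cos²(60°) = 0.125 I₀.
So 91.9 mW = 0.125 I₀, giving I₀ = 91.9/0.125 = 735.2 mW.

I₀ ≈ 735 mW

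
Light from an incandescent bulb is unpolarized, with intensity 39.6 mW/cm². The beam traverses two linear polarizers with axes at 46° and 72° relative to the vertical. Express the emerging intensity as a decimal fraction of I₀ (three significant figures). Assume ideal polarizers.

I/I₀ ≈ 0.404

Unpolarized light through the first polarizer → I₁ = 39.6 mW/cm²/2 = 19.8 mW/cm², polarized at 46°.
I₂ = I₁ · cos²(26°) = 19.8 · 0.8078 = 16 mW/cm².
Transmitted fraction = 0.4039.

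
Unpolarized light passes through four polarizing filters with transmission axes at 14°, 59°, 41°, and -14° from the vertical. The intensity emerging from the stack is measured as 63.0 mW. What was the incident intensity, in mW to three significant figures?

Unpolarized light through the first polarizer → I₁ = ½ I₀, now polarized at 14°.
I₂ = I₁ cos²(59° − 14°) = 0.5 I₀ · cos²(45°) = 0.25 I₀.
I₃ = I₂ cos²(41° − 59°) = 0.25 I₀ · cos²(18°) = 0.2261 I₀.
I₄ = I₃ cos²(-14° − 41°) = 0.2261 I₀ · cos²(55°) = 0.07439 I₀.
So 63.0 mW = 0.07439 I₀, giving I₀ = 63.0/0.07439 = 846.8 mW.

I₀ ≈ 847 mW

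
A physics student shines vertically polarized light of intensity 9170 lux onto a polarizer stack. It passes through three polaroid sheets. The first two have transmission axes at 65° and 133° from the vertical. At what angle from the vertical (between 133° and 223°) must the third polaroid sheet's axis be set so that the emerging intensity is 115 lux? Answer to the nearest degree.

I₁ = I₀ cos²(65° − 0°) = I₀ cos²(65°) = 0.1786 I₀.
I₂ = I₁ cos²(133° − 65°) = 0.1786 I₀ · cos²(68°) = 0.02506 I₀.
Target fraction: 115 / 9170 lux = 0.01254 of I₀.
Need I₃/I₀ = 0.01254, so cos²(θ − 133°) = 0.01254 / 0.02506 = 0.5004.
θ − 133° = arccos(√0.5004) = 45.0°, giving θ ≈ 133 + 45.0 = 178.0°.

θ ≈ 178°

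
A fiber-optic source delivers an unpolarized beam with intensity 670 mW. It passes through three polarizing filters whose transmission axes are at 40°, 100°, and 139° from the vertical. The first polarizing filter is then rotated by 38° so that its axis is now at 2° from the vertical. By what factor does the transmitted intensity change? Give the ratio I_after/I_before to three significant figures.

I_new/I_old ≈ 0.0775

Before rotation:
Unpolarized light through the first polarizer → I₁ = ½ I₀, now polarized at 40°.
I₂ = I₁ cos²(100° − 40°) = 0.5 I₀ · cos²(60°) = 0.125 I₀.
I₃ = I₂ cos²(139° − 100°) = 0.125 I₀ · cos²(39°) = 0.07549 I₀.
After rotation:
Unpolarized light through the first polarizer → I₁ = ½ I₀, now polarized at 2°.
Angle between axes 1 and 2: 82°. I₂ = 0.5 I₀ · cos²(82°) = 0.009685 I₀.
I₃ = I₂ cos²(139° − 100°) = 0.009685 I₀ · cos²(39°) = 0.005849 I₀.
Ratio = 0.005849 / 0.07549 = 0.07748.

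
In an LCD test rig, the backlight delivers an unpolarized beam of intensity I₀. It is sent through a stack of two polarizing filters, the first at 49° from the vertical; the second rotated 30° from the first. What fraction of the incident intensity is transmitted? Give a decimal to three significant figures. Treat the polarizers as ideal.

≈ 0.375 I₀

Unpolarized light through the first polarizer → I₁ = ½ I₀, now polarized at 49°.
I₂ = I₁ cos²(30°) = 0.5 · 0.75 I₀ = 0.375 I₀.
Transmitted fraction = 0.375.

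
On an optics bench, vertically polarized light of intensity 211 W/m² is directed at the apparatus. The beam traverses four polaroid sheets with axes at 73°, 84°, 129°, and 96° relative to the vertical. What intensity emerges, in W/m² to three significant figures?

I ≈ 6.11 W/m²

I₁ = 211 W/m² · cos²(73°) = 18.04 W/m².
I₂ = I₁ · cos²(11°) = 18.04 · 0.9636 = 17.38 W/m².
I₃ = I₂ · cos²(45°) = 17.38 · 0.5 = 8.69 W/m².
I₄ = I₃ · cos²(33°) = 8.69 · 0.7034 = 6.112 W/m².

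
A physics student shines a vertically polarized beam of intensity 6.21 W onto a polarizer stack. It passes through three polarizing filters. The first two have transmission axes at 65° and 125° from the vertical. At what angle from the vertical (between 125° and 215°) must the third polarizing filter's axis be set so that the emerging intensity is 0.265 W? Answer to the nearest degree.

θ ≈ 137°

I₁ = I₀ cos²(65° − 0°) = I₀ cos²(65°) = 0.1786 I₀.
I₂ = I₁ cos²(125° − 65°) = 0.1786 I₀ · cos²(60°) = 0.04465 I₀.
Target fraction: 0.265 / 6.21 W = 0.04267 of I₀.
Need I₃/I₀ = 0.04267, so cos²(θ − 125°) = 0.04267 / 0.04465 = 0.9557.
θ − 125° = arccos(√0.9557) = 12.2°, giving θ ≈ 125 + 12.2 = 137.2°.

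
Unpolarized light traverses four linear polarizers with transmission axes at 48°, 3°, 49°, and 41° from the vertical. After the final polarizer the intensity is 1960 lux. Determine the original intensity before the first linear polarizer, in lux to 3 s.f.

I₀ ≈ 1.66e4 lux

Unpolarized light through the first polarizer → I₁ = ½ I₀, now polarized at 48°.
I₂ = I₁ cos²(3° − 48°) = 0.5 I₀ · cos²(45°) = 0.25 I₀.
I₃ = I₂ cos²(49° − 3°) = 0.25 I₀ · cos²(46°) = 0.1206 I₀.
I₄ = I₃ cos²(41° − 49°) = 0.1206 I₀ · cos²(8°) = 0.1183 I₀.
So 1960 lux = 0.1183 I₀, giving I₀ = 1960/0.1183 = 1.657e+04 lux.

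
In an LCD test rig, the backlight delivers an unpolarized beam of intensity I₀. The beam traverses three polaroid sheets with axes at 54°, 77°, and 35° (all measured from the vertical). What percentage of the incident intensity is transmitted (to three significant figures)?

Unpolarized light through the first polarizer → I₁ = ½ I₀, now polarized at 54°.
I₂ = I₁ cos²(77° − 54°) = 0.5 I₀ · cos²(23°) = 0.4237 I₀.
I₃ = I₂ cos²(35° − 77°) = 0.4237 I₀ · cos²(42°) = 0.234 I₀.
That is 23.4% of the incident intensity.

≈ 23.4%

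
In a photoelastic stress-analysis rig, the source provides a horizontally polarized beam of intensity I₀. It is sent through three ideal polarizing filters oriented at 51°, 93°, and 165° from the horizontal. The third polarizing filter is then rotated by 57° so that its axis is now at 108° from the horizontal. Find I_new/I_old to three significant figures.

I_new/I_old ≈ 9.77

Before rotation:
I₁ = I₀ cos²(51° − 0°) = I₀ cos²(51°) = 0.396 I₀.
I₂ = I₁ cos²(93° − 51°) = 0.396 I₀ · cos²(42°) = 0.2187 I₀.
I₃ = I₂ cos²(165° − 93°) = 0.2187 I₀ · cos²(72°) = 0.02089 I₀.
After rotation:
I₁ = I₀ cos²(51° − 0°) = I₀ cos²(51°) = 0.396 I₀.
I₂ = I₁ cos²(93° − 51°) = 0.396 I₀ · cos²(42°) = 0.2187 I₀.
I₃ = I₂ cos²(108° − 93°) = 0.2187 I₀ · cos²(15°) = 0.2041 I₀.
Ratio = 0.2041 / 0.02089 = 9.771.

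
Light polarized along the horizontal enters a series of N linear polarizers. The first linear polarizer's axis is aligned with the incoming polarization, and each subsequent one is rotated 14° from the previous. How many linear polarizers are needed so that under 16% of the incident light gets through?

First polarizer is aligned with the polarization: full transmission.
Each further stage multiplies by cos²(14°) = 0.9415.
After N polarizers: T = 0.9415^(N−1). Require T < 0.16 ⇒ N−1 > ln(0.16)/ln(0.9415) = 30.39, so N−1 ≥ 31 and N = 32.
Check: N=32 gives T = 0.1542 < 0.16; N=31 gives T = 0.1638.

N = 32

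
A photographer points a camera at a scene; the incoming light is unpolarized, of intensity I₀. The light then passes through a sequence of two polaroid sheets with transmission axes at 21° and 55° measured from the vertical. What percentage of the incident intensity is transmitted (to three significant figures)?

≈ 34.4%

Unpolarized light through the first polarizer → I₁ = ½ I₀, now polarized at 21°.
I₂ = I₁ cos²(55° − 21°) = 0.5 I₀ · cos²(34°) = 0.3437 I₀.
That is 34.37% of the incident intensity.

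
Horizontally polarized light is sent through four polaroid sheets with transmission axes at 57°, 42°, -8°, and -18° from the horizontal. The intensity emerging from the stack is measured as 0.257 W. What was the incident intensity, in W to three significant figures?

By Malus's law, I₁ = I₀ cos²(57° − 0°) = I₀ cos²(57°) = 0.2966 I₀.
I₂ = I₁ cos²(42° − 57°) = 0.2966 I₀ · cos²(15°) = 0.2768 I₀.
I₃ = I₂ cos²(-8° − 42°) = 0.2768 I₀ · cos²(50°) = 0.1144 I₀.
I₄ = I₃ cos²(-18° + 8°) = 0.1144 I₀ · cos²(10°) = 0.1109 I₀.
So 0.257 W = 0.1109 I₀, giving I₀ = 0.257/0.1109 = 2.317 W.

I₀ ≈ 2.32 W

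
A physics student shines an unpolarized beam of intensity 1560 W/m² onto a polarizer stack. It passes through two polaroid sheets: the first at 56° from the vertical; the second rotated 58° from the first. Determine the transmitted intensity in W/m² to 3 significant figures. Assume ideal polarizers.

Unpolarized light through the first polarizer → I₁ = 1560 W/m²/2 = 780 W/m², polarized at 56°.
I₂ = I₁ · cos²(58°) = 780 · 0.2808 = 219 W/m².

I ≈ 219 W/m²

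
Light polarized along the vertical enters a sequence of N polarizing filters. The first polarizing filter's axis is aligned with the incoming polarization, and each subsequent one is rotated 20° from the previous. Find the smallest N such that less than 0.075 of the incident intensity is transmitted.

N = 22

First polarizer is aligned with the polarization: full transmission.
Each further stage multiplies by cos²(20°) = 0.883.
After N polarizers: T = 0.883^(N−1). Require T < 0.075 ⇒ N−1 > ln(0.075)/ln(0.883) = 20.82, so N−1 ≥ 21 and N = 22.
Check: N=22 gives T = 0.07335 < 0.075; N=21 gives T = 0.08307.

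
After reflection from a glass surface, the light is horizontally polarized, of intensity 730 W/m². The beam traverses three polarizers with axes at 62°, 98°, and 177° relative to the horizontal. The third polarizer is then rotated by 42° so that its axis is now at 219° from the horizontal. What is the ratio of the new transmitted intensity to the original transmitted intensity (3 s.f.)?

I_new/I_old ≈ 7.29

Before rotation:
I₁ = I₀ cos²(62° − 0°) = I₀ cos²(62°) = 0.2204 I₀.
I₂ = I₁ cos²(98° − 62°) = 0.2204 I₀ · cos²(36°) = 0.1443 I₀.
I₃ = I₂ cos²(177° − 98°) = 0.1443 I₀ · cos²(79°) = 0.005252 I₀.
After rotation:
I₁ = I₀ cos²(62° − 0°) = I₀ cos²(62°) = 0.2204 I₀.
I₂ = I₁ cos²(98° − 62°) = 0.2204 I₀ · cos²(36°) = 0.1443 I₀.
Angle between axes 2 and 3: 59°. I₃ = 0.1443 I₀ · cos²(59°) = 0.03827 I₀.
Ratio = 0.03827 / 0.005252 = 7.286.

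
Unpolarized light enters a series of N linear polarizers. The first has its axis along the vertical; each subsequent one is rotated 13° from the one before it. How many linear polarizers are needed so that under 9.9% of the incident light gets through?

N = 33

First polarizer halves the unpolarized light: factor 1/2.
Each further stage multiplies by cos²(13°) = 0.9494.
After N polarizers: T = 0.5·0.9494^(N−1). Require T < 0.099 ⇒ N−1 > ln(0.099/0.5)/ln(0.9494) = 31.19, so N−1 ≥ 32 and N = 33.
Check: N=33 gives T = 0.09491 < 0.099; N=32 gives T = 0.09997.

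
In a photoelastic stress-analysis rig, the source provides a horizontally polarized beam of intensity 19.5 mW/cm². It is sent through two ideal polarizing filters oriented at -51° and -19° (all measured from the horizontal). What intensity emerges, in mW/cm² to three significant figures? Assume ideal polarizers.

I₁ = 19.5 mW/cm² · cos²(51°) = 7.723 mW/cm².
I₂ = I₁ · cos²(32°) = 7.723 · 0.7192 = 5.554 mW/cm².

I ≈ 5.55 mW/cm²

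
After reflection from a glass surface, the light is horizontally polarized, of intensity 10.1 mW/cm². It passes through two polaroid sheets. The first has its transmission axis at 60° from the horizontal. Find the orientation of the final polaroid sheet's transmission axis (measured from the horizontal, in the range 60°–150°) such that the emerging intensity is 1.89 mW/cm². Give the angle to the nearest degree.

I₁ = I₀ cos²(60° − 0°) = I₀ cos²(60°) = 0.25 I₀.
Target fraction: 1.89 / 10.1 mW/cm² = 0.1871 of I₀.
Need I₂/I₀ = 0.1871, so cos²(θ − 60°) = 0.1871 / 0.25 = 0.7485.
θ − 60° = arccos(√0.7485) = 30.1°, giving θ ≈ 60 + 30.1 = 90.1°.

θ ≈ 90°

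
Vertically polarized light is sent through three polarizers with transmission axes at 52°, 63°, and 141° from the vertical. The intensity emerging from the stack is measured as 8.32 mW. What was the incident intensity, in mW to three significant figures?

I₁ = I₀ cos²(52° − 0°) = I₀ cos²(52°) = 0.379 I₀.
I₂ = I₁ cos²(63° − 52°) = 0.379 I₀ · cos²(11°) = 0.3652 I₀.
I₃ = I₂ cos²(141° − 63°) = 0.3652 I₀ · cos²(78°) = 0.01579 I₀.
So 8.32 mW = 0.01579 I₀, giving I₀ = 8.32/0.01579 = 527 mW.

I₀ ≈ 527 mW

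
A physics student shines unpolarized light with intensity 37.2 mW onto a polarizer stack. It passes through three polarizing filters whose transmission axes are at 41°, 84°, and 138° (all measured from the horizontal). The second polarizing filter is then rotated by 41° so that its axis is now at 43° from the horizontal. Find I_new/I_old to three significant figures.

I_new/I_old ≈ 0.0411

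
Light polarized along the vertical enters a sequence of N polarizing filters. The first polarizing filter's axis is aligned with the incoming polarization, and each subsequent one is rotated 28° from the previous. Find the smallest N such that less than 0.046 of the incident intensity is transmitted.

N = 14

First polarizer is aligned with the polarization: full transmission.
Each further stage multiplies by cos²(28°) = 0.7796.
After N polarizers: T = 0.7796^(N−1). Require T < 0.046 ⇒ N−1 > ln(0.046)/ln(0.7796) = 12.37, so N−1 ≥ 13 and N = 14.
Check: N=14 gives T = 0.03929 < 0.046; N=13 gives T = 0.0504.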